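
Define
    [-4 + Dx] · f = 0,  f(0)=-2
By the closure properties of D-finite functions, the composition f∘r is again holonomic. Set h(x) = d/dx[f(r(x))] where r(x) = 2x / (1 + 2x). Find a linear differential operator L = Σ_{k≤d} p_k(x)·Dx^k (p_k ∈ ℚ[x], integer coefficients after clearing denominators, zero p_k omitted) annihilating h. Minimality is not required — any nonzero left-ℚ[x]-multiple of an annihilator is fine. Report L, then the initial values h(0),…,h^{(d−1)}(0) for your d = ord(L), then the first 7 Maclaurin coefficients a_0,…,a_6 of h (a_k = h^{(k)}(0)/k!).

L = (4 - 8·x) + (-1 - 4·x - 4·x^2)·Dx  (order 1).
h: a_k = -16, -64, 64, 512/3, -1792/3, 11264/15, 17408/45, …
ICs: h(0) = -16.

f: a_k = -2, -8, -16, -64/3, -64/3, -256/15, -512/45, …
Substitute x→r, Dx→(1/r')Dx; clear ⇒ L₀.
h₀' ⇒ L via d/dx closure of L₀.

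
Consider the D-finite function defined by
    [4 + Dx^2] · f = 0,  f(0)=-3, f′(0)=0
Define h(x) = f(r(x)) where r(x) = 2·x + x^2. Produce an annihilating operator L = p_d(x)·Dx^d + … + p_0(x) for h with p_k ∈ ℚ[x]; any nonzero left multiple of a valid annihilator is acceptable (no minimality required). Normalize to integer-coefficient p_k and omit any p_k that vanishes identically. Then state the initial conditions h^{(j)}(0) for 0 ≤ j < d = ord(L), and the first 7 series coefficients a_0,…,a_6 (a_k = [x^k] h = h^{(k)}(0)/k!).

f: a_k = -3, 0, 6, 0, -2, 0, 4/15, …
f∘r: x↦r, Dx↦Dx/r' in L_f ⇒ L₀.
L = (16 + 48·x + 48·x^2 + 16·x^3) - Dx + (1 + x)·Dx^2  (order 2).
h: a_k = -3, 0, 24, 24, -26, -64, -464/15, …
ICs: h(0) = -3, h′(0) = 0.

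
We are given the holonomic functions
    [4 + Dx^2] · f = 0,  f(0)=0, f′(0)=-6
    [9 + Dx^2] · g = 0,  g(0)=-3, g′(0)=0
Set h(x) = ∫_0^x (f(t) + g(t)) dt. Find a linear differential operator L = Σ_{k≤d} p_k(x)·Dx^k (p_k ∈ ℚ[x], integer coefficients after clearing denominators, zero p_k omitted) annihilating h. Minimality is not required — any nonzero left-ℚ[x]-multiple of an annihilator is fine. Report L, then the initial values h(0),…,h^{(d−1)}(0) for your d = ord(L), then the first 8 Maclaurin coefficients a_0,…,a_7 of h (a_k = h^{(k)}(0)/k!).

L = 36·Dx + 13·Dx^3 + Dx^5  (order 5).
h: a_k = 0, -3, -3, 9/2, 1, -81/40, -2/15, 243/560, …
ICs: h(0) = 0, h′(0) = -3, h′′(0) = -6, h′′′(0) = 27, h′′′′(0) = 24.

f: a_k = 0, -6, 0, 4, 0, -4/5, 0, 8/105, …
g: a_k = -3, 0, 27/2, 0, -81/8, 0, 243/80, 0, …
Sum ⇒ L₀ = lclm(L_f,L_g) in ℚ(x)⟨Dx⟩.
∫: right-multiply L₀ by Dx.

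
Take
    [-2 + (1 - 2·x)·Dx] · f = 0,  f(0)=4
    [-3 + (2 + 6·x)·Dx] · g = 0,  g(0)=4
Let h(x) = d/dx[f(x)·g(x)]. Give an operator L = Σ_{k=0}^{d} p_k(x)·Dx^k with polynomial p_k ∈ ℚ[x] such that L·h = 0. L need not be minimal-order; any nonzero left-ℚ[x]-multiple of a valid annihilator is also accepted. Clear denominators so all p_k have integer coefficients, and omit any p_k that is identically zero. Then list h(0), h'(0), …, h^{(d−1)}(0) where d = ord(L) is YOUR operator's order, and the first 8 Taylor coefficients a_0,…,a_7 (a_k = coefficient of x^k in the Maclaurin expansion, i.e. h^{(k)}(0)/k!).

L = (47 + 252·x + 108·x^2) + (-14 - 26·x + 72·x^2 + 72·x^3)·Dx  (order 1).
h: a_k = 56, 188, 645, 3035/2, 69205/16, 286257/32, 3176929/128, 11708435/256, …
ICs: h(0) = 56.

f: a_k = 4, 8, 16, 32, 64, 128, 256, 512, …
g: a_k = 4, 6, -9/2, 27/4, -405/32, 1701/64, -15309/256, 72171/512, …
Sym-product of L_f,L_g gives L₀ (≤ ord 1).
h=h₀': d/dx-closure on L₀ ⇒ L.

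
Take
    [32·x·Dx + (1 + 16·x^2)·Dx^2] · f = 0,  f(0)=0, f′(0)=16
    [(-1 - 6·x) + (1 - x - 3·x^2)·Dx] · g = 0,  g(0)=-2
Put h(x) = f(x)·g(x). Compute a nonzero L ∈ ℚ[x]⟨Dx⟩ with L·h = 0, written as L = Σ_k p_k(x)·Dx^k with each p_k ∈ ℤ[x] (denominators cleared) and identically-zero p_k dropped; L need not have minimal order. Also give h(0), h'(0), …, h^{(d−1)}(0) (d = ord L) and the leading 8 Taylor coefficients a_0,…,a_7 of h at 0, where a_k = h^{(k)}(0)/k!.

L = (6 + 32·x + 288·x^2) + (2 - 20·x + 64·x^2 + 288·x^3)·Dx + (-1 + x - 13·x^2 + 16·x^3 + 48·x^4)·Dx^2  (order 2).
h: a_k = 0, -32, -32, 128/3, -160/3, -23456/15, -25856/15, 1292512/105, …
ICs: h(0) = 0, h′(0) = -32.

f: a_k = 0, 16, 0, -256/3, 0, 4096/5, 0, -65536/7, …
g: a_k = -2, -2, -8, -14, -38, -80, -194, -434, …
Product ⇒ symmetric product L₀, ord ≤ 2.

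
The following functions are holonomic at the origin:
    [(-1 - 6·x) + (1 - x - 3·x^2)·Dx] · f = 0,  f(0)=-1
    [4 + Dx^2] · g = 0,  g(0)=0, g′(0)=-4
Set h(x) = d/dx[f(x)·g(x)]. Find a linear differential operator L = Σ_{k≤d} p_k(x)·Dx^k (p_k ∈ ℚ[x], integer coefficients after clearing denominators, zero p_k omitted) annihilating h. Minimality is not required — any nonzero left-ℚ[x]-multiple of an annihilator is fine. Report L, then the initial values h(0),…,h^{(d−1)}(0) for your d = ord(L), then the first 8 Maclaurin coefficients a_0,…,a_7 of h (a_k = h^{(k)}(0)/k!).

L = (10 - 16·x - 40·x^2 + 48·x^3 + 72·x^4) + (5 + 34·x + 36·x^2 + 72·x^3)·Dx + (-1 - x - x^2 + 12·x^3 + 18·x^4)·Dx^2  (order 2).
h: a_k = 4, 8, 40, 304/3, 988/3, 4256/5, 106916/45, 385568/63, …
ICs: h(0) = 4, h′(0) = 8.

f: a_k = -1, -1, -4, -7, -19, -40, -97, -217, …
g: a_k = 0, -4, 0, 8/3, 0, -8/15, 0, 16/315, …
L₀ := L_f ⊗_s L_g (sym. prod.), ord ≤ 2.
h=h₀': d/dx-closure on L₀ ⇒ L.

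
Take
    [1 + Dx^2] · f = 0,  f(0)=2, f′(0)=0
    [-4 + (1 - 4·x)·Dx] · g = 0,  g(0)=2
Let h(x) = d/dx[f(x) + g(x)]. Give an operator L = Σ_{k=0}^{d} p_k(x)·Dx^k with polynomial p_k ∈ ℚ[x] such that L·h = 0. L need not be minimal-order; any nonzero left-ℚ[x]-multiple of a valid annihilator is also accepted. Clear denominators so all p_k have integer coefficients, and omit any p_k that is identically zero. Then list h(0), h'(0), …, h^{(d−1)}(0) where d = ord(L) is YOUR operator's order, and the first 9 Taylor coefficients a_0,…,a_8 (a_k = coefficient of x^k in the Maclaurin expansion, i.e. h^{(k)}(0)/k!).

L = (1544 - 64·x + 128·x^2) + (-97 + 396·x - 48·x^2 + 64·x^3)·Dx + (1544 - 64·x + 128·x^2)·Dx^2 + (-97 + 396·x - 48·x^2 + 64·x^3)·Dx^3  (order 3).
h: a_k = 8, 62, 384, 6145/3, 10240, 2949119/60, 229376, 2642411521/2520, 4718592, …
ICs: h(0) = 8, h′(0) = 62, h′′(0) = 768.

f: a_k = 2, 0, -1, 0, 1/12, 0, -1/360, 0, 1/20160, …
g: a_k = 2, 8, 32, 128, 512, 2048, 8192, 32768, 131072, …
Sum ⇒ L₀ = lclm(L_f,L_g) in ℚ(x)⟨Dx⟩.
Differentiate: ansatz ord ≤ ord L₀ ⇒ L.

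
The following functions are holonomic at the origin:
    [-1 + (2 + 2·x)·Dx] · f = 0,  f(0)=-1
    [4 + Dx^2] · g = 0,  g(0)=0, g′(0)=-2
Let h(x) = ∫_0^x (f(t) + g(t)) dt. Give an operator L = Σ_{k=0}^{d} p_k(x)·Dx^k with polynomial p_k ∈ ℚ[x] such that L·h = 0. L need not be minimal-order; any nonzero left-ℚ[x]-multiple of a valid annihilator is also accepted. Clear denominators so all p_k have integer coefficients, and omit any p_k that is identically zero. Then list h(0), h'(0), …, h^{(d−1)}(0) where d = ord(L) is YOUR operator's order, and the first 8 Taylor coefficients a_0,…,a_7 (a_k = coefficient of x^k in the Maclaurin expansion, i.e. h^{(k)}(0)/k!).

L = (-76 - 128·x - 64·x^2)·Dx + (120 + 376·x + 384·x^2 + 128·x^3)·Dx^2 + (-19 - 32·x - 16·x^2)·Dx^3 + (30 + 94·x + 96·x^2 + 32·x^3)·Dx^4  (order 4).
h: a_k = 0, -1, -5/4, 1/24, 61/192, 1/128, -1129/23040, 3/1024, …
ICs: h(0) = 0, h′(0) = -1, h′′(0) = -5/2, h′′′(0) = 1/4.

f: a_k = -1, -1/2, 1/8, -1/16, 5/128, -7/256, 21/1024, -33/2048, …
g: a_k = 0, -2, 0, 4/3, 0, -4/15, 0, 8/315, …
f+g: L₀ = lclm(L_f,L_g), ord ≤ 1+2.
Integrate: L := L₀·Dx.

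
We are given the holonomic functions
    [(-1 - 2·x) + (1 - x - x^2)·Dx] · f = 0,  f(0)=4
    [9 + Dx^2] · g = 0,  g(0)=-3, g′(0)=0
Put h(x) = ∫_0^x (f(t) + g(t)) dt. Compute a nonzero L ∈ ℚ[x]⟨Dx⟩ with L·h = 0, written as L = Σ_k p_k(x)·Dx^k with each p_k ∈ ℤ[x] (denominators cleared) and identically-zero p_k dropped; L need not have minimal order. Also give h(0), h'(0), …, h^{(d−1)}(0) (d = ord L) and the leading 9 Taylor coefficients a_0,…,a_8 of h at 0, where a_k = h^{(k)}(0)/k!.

f: a_k = 4, 4, 8, 12, 20, 32, 52, 84, 136, …
g: a_k = -3, 0, 27/2, 0, -81/8, 0, 243/80, 0, -2187/4480, …
h₀=f+g: left-lcm gives L₀, ord ≤ 3.
Integrate: L := L₀·Dx.
L = (243 + 432·x - 81·x^2 + 216·x^3 + 405·x^4 + 162·x^5)·Dx + (-117 + 225·x + 36·x^2 - 297·x^3 + 54·x^4 + 243·x^5 + 81·x^6)·Dx^2 + (27 + 48·x - 9·x^2 + 24·x^3 + 45·x^4 + 18·x^5)·Dx^3 + (-13 + 25·x + 4·x^2 - 33·x^3 + 6·x^4 + 27·x^5 + 9·x^6)·Dx^4  (order 4).
h: a_k = 0, 1, 2, 43/6, 3, 79/40, 16/3, 629/80, 21/2, …
ICs: h(0) = 0, h′(0) = 1, h′′(0) = 4, h′′′(0) = 43.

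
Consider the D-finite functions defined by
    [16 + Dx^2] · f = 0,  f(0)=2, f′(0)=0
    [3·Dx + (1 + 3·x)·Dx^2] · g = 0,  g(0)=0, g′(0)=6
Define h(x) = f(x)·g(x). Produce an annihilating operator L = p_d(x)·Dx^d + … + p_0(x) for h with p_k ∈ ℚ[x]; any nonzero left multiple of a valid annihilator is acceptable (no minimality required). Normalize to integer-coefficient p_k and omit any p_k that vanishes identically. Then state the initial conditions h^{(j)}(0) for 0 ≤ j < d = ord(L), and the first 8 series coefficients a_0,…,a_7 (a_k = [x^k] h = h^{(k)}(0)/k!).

f: a_k = 2, 0, -16, 0, 64/3, 0, -512/45, 0, …
g: a_k = 0, 6, -9, 18, -81/2, 486/5, -243, 4374/7, …
h₀=f·g: eliminate ⇒ L₀, order ≤ 2·2.
L = (2272 + 127488·x + 781056·x^2 + 1769472·x^3 + 1327104·x^4) + (4416 + 50112·x + 165888·x^2 + 165888·x^3)·Dx + (1022 + 19392·x + 102816·x^2 + 221184·x^3 + 165888·x^4)·Dx^2 + (276 + 3132·x + 10368·x^2 + 10368·x^3)·Dx^3 + (55 + 714·x + 3375·x^2 + 6912·x^3 + 5184·x^4)·Dx^4  (order 4).
h: a_k = 0, 12, -18, -60, 63, 172/5, -30, 1076/105, …
ICs: h(0) = 0, h′(0) = 12, h′′(0) = -36, h′′′(0) = -360.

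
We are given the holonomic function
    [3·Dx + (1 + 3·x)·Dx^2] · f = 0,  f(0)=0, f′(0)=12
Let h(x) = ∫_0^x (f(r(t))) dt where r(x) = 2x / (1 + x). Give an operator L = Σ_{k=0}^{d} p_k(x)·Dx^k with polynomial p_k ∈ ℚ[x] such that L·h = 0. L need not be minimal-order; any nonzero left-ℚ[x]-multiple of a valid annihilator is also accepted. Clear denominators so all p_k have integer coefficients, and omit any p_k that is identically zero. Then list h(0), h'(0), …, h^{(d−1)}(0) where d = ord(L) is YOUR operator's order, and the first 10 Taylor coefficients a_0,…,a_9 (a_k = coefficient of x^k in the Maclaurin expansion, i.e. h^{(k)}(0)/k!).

L = (8 + 14·x)·Dx^2 + (1 + 8·x + 7·x^2)·Dx^3  (order 3).
h: a_k = 0, 0, 12, -32, 114, -480, 11204/5, -78432/7, 411771/7, -960800/3, …
ICs: h(0) = 0, h′(0) = 0, h′′(0) = 24.

f: a_k = 0, 12, -18, 36, -81, 972/5, -486, 8748/7, -6561/2, 8748, …
f∘r: x↦r, Dx↦Dx/r' in L_f ⇒ L₀.
Integrate: L := L₀·Dx.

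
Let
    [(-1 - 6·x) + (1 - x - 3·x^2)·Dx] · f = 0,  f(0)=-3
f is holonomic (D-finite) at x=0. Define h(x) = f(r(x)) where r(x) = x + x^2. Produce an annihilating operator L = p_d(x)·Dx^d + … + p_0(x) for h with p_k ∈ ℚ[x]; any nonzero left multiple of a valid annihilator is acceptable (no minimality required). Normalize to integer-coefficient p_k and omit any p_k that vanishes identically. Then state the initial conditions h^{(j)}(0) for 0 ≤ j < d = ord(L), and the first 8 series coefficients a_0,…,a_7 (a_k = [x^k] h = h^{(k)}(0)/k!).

L = (1 + 8·x + 18·x^2 + 12·x^3) + (-1 + x + 4·x^2 + 6·x^3 + 3·x^4)·Dx  (order 1).
h: a_k = -3, -3, -15, -45, -132, -411, -1254, -3825, …
ICs: h(0) = -3.

f: a_k = -3, -3, -12, -21, -57, -120, -291, -651, …
Change of var in L_f (x↦r) gives L₀.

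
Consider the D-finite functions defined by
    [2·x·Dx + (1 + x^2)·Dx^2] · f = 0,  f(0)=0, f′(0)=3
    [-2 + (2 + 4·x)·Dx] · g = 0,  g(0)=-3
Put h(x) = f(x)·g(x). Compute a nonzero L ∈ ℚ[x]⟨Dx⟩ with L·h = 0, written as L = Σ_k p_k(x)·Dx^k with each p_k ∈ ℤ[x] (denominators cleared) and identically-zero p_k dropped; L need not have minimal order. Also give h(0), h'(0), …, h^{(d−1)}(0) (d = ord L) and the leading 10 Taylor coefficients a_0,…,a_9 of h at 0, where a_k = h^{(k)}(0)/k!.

L = (3 - 2·x - x^2) + (-2 - 2·x + 6·x^2 + 4·x^3)·Dx + (1 + 4·x + 5·x^2 + 4·x^3 + 4·x^4)·Dx^2  (order 2).
h: a_k = 0, -9, -9, 15/2, -3/2, 93/40, -327/40, 6789/560, -8709/560, 23035/896, …
ICs: h(0) = 0, h′(0) = -9.

f: a_k = 0, 3, 0, -1, 0, 3/5, 0, -3/7, 0, 1/3, …
g: a_k = -3, -3, 3/2, -3/2, 15/8, -21/8, 63/16, -99/16, 1287/128, -2145/128, …
Sym-product of L_f,L_g gives L₀ (≤ ord 2).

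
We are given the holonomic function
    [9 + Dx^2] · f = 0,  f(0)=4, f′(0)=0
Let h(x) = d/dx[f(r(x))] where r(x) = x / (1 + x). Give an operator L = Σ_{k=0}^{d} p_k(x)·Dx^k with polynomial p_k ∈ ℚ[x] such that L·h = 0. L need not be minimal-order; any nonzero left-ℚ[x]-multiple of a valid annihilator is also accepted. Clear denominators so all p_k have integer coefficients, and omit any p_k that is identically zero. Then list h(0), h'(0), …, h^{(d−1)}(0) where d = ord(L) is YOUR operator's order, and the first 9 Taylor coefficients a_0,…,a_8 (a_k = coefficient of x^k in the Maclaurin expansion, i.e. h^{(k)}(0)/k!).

L = (15 + 12·x + 6·x^2) + (6 + 18·x + 18·x^2 + 6·x^3)·Dx + (1 + 4·x + 6·x^2 + 4·x^3 + x^4)·Dx^2  (order 2).
h: a_k = 0, -36, 108, -162, 90, 2457/10, -9639/10, 293553/140, -491913/140, …
ICs: h(0) = 0, h′(0) = -36.

f: a_k = 4, 0, -18, 0, 27/2, 0, -81/20, 0, 729/1120, …
Substitute x→r, Dx→(1/r')Dx; clear ⇒ L₀.
h₀' ⇒ L via d/dx closure of L₀.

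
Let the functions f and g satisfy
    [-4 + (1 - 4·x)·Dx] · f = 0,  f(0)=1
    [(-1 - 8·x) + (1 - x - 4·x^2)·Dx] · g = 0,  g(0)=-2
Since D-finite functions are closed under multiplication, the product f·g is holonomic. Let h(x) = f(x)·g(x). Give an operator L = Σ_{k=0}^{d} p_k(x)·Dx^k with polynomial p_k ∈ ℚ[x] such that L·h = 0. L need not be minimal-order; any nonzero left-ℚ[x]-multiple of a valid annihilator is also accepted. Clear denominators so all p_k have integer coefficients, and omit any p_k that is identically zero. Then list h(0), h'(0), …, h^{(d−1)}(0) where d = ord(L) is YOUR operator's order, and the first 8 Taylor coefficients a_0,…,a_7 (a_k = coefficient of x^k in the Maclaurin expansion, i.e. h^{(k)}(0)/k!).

L = (-5 + 48·x^2) + (1 - 5·x + 16·x^3)·Dx  (order 1).
h: a_k = -2, -10, -50, -218, -930, -3850, -15762, -63930, …
ICs: h(0) = -2.

f: a_k = 1, 4, 16, 64, 256, 1024, 4096, 16384, …
g: a_k = -2, -2, -10, -18, -58, -130, -362, -882, …
L₀ := L_f ⊗_s L_g (sym. prod.), ord ≤ 1.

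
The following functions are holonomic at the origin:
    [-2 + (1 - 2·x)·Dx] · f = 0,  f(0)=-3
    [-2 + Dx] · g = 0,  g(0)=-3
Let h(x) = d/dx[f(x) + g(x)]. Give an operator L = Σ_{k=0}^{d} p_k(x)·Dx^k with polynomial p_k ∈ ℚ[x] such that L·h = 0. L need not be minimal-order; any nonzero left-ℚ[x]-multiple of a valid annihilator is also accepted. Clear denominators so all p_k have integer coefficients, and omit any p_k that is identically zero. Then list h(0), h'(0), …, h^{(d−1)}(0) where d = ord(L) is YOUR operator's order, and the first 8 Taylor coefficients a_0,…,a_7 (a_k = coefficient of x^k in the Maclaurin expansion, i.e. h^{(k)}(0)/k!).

L = (16 + 16·x) + (-10 - 8·x + 8·x^2)·Dx + (1 - 4·x^2)·Dx^2  (order 2).
h: a_k = -12, -36, -84, -200, -484, -5768/5, -40328/15, -645136/105, …
ICs: h(0) = -12, h′(0) = -36.

f: a_k = -3, -6, -12, -24, -48, -96, -192, -384, …
g: a_k = -3, -6, -6, -4, -2, -4/5, -4/15, -8/105, …
Weyl lclm of L_f,L_g ⇒ L₀ (ord ≤ 2).
Differentiate: ansatz ord ≤ ord L₀ ⇒ L.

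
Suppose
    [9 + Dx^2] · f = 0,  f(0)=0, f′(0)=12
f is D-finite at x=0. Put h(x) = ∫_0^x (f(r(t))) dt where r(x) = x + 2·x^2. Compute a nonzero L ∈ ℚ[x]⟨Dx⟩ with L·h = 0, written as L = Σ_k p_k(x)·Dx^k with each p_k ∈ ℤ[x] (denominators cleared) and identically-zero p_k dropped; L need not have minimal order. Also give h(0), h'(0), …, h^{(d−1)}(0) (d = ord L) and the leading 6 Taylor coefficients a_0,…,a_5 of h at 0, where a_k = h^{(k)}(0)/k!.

L = (9 + 108·x + 432·x^2 + 576·x^3)·Dx - 4·Dx^2 + (1 + 4·x)·Dx^3  (order 3).
h: a_k = 0, 0, 6, 8, -9/2, -108/5, …
ICs: h(0) = 0, h′(0) = 0, h′′(0) = 12.

f: a_k = 0, 12, 0, -18, 0, 81/10, …
Substitute x→r, Dx→(1/r')Dx; clear ⇒ L₀.
h=∫₀ˣh₀: take L = L₀·Dx.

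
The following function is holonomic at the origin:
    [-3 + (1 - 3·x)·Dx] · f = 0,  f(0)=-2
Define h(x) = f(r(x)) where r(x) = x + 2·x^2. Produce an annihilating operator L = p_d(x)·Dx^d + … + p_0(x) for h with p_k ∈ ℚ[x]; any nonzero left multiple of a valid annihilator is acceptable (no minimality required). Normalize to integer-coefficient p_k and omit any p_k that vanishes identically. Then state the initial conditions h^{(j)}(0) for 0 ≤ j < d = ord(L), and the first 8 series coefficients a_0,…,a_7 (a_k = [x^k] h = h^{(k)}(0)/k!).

L = (3 + 12·x) + (-1 + 3·x + 6·x^2)·Dx  (order 1).
h: a_k = -2, -6, -30, -126, -558, -2430, -10638, -46494, …
ICs: h(0) = -2.

f: a_k = -2, -6, -18, -54, -162, -486, -1458, -4374, …
Substitute x→r, Dx→(1/r')Dx; clear ⇒ L₀.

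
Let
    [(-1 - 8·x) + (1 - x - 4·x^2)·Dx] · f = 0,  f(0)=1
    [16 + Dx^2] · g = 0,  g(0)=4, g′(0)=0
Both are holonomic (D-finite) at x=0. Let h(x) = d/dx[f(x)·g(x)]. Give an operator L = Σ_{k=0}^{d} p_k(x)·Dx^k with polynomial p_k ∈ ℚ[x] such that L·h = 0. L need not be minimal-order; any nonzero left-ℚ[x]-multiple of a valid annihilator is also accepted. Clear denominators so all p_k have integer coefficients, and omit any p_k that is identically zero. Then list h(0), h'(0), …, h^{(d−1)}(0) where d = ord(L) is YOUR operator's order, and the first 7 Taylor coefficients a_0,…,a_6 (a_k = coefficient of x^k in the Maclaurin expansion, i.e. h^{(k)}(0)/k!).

L = (-12 - 64·x - 224·x^2 + 256·x^3 + 512·x^4) + (-1 - 4·x + 48·x^2 + 128·x^3)·Dx + (1 - 3·x - 10·x^2 + 16·x^3 + 32·x^4)·Dx^2  (order 2).
h: a_k = 4, -24, 12, -16/3, 220/3, -1208/15, 14252/45, …
ICs: h(0) = 4, h′(0) = -24.

f: a_k = 1, 1, 5, 9, 29, 65, 181, …
g: a_k = 4, 0, -32, 0, 128/3, 0, -1024/45, …
Product ⇒ symmetric product L₀, ord ≤ 2.
h₀' ⇒ L via d/dx closure of L₀.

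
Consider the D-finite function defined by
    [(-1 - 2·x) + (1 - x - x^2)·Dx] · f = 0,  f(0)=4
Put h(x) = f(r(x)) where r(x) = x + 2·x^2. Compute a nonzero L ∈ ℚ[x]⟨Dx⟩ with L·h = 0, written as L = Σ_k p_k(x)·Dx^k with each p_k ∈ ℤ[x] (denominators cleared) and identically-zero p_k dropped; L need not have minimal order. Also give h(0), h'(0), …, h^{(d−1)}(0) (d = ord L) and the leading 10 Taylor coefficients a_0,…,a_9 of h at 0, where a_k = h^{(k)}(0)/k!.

f: a_k = 4, 4, 8, 12, 20, 32, 52, 84, 136, 220, …
Change of var in L_f (x↦r) gives L₀.
L = (1 + 6·x + 12·x^2 + 16·x^3) + (-1 + x + 3·x^2 + 4·x^3 + 4·x^4)·Dx  (order 1).
h: a_k = 4, 4, 16, 44, 124, 336, 948, 2628, 7312, 20332, …
ICs: h(0) = 4.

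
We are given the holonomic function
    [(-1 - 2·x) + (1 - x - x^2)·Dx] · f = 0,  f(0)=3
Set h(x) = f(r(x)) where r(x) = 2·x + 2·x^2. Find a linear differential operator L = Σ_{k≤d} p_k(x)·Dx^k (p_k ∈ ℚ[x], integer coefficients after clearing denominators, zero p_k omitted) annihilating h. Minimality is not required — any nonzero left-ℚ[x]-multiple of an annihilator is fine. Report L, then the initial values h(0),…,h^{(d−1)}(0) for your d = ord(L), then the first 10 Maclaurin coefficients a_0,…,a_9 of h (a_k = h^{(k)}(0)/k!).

L = (2 + 12·x + 24·x^2 + 16·x^3) + (-1 + 2·x + 6·x^2 + 8·x^3 + 4·x^4)·Dx  (order 1).
h: a_k = 3, 6, 30, 120, 480, 1944, 7848, 31680, 127920, 516480, …
ICs: h(0) = 3.

f: a_k = 3, 3, 6, 9, 15, 24, 39, 63, 102, 165, …
Change of var in L_f (x↦r) gives L₀.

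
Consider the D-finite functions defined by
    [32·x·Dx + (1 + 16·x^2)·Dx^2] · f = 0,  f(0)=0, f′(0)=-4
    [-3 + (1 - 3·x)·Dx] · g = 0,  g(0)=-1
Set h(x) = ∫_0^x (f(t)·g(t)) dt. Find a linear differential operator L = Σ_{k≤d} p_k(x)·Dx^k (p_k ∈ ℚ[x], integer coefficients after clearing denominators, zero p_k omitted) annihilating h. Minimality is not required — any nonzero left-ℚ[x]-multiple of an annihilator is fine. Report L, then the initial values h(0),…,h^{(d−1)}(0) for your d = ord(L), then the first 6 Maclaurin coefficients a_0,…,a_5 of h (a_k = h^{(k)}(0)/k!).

L = 96·x·Dx + (6 - 32·x + 192·x^2)·Dx^2 + (-1 + 3·x - 16·x^2 + 48·x^3)·Dx^3  (order 3).
h: a_k = 0, 0, 2, 4, 11/3, 44/5, …
ICs: h(0) = 0, h′(0) = 0, h′′(0) = 4.

f: a_k = 0, -4, 0, 64/3, 0, -1024/5, …
g: a_k = -1, -3, -9, -27, -81, -243, …
L₀ := L_f ⊗_s L_g (sym. prod.), ord ≤ 2.
∫: right-multiply L₀ by Dx.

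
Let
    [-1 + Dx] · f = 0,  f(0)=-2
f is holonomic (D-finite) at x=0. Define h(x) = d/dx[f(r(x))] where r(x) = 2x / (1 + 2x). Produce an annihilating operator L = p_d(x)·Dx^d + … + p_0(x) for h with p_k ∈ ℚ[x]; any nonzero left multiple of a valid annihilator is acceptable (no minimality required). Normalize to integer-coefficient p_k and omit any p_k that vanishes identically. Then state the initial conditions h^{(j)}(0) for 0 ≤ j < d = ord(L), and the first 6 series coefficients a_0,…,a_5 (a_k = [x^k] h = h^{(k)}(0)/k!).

L = (-2 - 8·x) + (-1 - 4·x - 4·x^2)·Dx  (order 1).
h: a_k = -4, 8, -8, -16/3, 152/3, -2416/15, …
ICs: h(0) = -4.

f: a_k = -2, -2, -1, -1/3, -1/12, -1/60, …
L₀ from L_f via x↦r, Dx↦r'^{-1}Dx.
h₀' ⇒ L via d/dx closure of L₀.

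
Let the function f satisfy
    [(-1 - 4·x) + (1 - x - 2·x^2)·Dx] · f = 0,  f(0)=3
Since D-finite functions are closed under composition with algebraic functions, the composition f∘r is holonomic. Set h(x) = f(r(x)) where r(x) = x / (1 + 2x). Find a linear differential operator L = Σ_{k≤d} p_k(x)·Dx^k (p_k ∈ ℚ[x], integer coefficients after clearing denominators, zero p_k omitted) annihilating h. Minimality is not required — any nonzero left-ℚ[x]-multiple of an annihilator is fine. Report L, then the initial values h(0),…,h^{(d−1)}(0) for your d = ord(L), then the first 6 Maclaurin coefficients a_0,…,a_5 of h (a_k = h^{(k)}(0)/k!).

L = (-1 - 6·x) + (1 + 5·x + 6·x^2)·Dx  (order 1).
h: a_k = 3, 3, 3, -9, 27, -81, …
ICs: h(0) = 3.

f: a_k = 3, 3, 9, 15, 33, 63, …
Substitute x→r, Dx→(1/r')Dx; clear ⇒ L₀.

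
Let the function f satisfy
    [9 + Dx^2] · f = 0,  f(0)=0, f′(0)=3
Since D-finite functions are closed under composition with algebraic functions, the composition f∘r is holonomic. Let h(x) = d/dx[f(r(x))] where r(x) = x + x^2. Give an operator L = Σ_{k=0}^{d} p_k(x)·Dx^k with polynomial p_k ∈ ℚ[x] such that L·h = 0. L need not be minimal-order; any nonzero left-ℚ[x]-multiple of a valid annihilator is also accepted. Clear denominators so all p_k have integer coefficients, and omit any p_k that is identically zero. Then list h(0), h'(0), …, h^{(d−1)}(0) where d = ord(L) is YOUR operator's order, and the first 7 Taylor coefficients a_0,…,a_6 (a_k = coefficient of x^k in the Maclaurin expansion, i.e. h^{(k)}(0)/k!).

L = (21 + 72·x + 216·x^2 + 288·x^3 + 144·x^4) + (-6 - 12·x)·Dx + (1 + 4·x + 4·x^2)·Dx^2  (order 2).
h: a_k = 3, 6, -27/2, -54, -459/8, 135/4, 11097/80, …
ICs: h(0) = 3, h′(0) = 6.

f: a_k = 0, 3, 0, -9/2, 0, 81/40, 0, …
h₀=f(r): pull back L_f along r ⇒ L₀.
Derive L from L₀ (diff closure).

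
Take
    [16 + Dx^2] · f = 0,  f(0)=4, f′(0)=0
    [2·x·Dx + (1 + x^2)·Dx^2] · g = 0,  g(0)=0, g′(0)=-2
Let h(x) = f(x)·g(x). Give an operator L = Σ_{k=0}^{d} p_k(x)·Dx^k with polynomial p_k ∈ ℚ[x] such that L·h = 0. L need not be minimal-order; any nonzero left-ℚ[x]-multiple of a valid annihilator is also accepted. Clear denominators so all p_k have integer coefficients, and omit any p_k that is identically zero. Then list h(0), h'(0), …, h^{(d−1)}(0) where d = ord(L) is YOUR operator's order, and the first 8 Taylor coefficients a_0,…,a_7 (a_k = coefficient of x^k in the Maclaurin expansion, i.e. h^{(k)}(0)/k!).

f: a_k = 4, 0, -32, 0, 128/3, 0, -1024/45, 0, …
g: a_k = 0, -2, 0, 2/3, 0, -2/5, 0, 2/7, …
f·g: L₀ = L_f ⊗_s L_g, ord ≤ 2·2.
L = (5440 + 19136·x^2 + 25856·x^4 + 16384·x^6 + 4096·x^8) + (1152·x + 3200·x^3 + 3072·x^5 + 1024·x^7)·Dx + (612 + 2252·x^2 + 3168·x^4 + 2048·x^6 + 512·x^8)·Dx^2 + (72·x + 200·x^3 + 192·x^5 + 64·x^7)·Dx^3 + (17 + 66·x^2 + 97·x^4 + 64·x^6 + 16·x^8)·Dx^4  (order 4).
h: a_k = 0, -8, 0, 200/3, 0, -1624/15, 0, 27688/315, …
ICs: h(0) = 0, h′(0) = -8, h′′(0) = 0, h′′′(0) = 400.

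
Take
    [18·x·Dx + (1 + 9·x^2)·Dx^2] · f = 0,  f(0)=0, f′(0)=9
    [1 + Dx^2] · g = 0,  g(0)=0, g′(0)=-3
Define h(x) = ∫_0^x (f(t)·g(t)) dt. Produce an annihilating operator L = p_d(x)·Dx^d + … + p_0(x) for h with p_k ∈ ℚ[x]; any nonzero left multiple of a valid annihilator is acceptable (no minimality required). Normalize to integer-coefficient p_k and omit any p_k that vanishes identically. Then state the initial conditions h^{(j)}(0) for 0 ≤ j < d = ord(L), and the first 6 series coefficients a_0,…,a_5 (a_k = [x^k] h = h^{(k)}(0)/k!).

L = (370 + 9594·x^2 + 4131·x^4 + 2916·x^6 + 6561·x^8)·Dx + (684·x + 6804·x^3 + 8748·x^5 + 26244·x^7)·Dx^2 + (380 + 9792·x^2 + 5346·x^4 + 5832·x^6 + 13122·x^8)·Dx^3 + (684·x + 6804·x^3 + 8748·x^5 + 26244·x^7)·Dx^4 + (10 + 198·x^2 + 1215·x^4 + 2916·x^6 + 6561·x^8)·Dx^5  (order 5).
h: a_k = 0, 0, 0, -9, 0, 171/10, …
ICs: h(0) = 0, h′(0) = 0, h′′(0) = 0, h′′′(0) = -54, h′′′′(0) = 0.

f: a_k = 0, 9, 0, -27, 0, 729/5, …
g: a_k = 0, -3, 0, 1/2, 0, -1/40, …
h₀=f·g: eliminate ⇒ L₀, order ≤ 2·2.
h=∫₀ˣh₀: take L = L₀·Dx.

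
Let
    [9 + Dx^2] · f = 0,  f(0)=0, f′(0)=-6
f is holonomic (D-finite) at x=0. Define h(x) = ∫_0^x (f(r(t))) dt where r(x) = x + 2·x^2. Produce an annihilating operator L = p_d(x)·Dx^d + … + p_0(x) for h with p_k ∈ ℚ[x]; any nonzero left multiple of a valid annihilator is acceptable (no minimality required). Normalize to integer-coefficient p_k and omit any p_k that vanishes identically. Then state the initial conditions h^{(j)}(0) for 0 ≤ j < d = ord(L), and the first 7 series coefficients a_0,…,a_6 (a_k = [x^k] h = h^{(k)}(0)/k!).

f: a_k = 0, -6, 0, 9, 0, -81/20, 0, …
Change of var in L_f (x↦r) gives L₀.
h=∫h₀ ⇒ L = L₀·Dx.
L = (9 + 108·x + 432·x^2 + 576·x^3)·Dx - 4·Dx^2 + (1 + 4·x)·Dx^3  (order 3).
h: a_k = 0, 0, -3, -4, 9/4, 54/5, 693/40, …
ICs: h(0) = 0, h′(0) = 0, h′′(0) = -6.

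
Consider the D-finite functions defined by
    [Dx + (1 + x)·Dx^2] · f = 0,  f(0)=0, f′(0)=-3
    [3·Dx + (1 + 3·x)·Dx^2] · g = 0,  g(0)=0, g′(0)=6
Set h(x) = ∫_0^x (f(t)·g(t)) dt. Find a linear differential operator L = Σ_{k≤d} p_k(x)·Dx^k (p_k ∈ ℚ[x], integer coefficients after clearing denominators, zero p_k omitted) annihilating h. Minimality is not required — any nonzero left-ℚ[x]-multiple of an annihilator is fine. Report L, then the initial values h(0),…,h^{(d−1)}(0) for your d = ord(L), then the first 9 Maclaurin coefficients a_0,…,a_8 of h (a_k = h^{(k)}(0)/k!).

f: a_k = 0, -3, 3/2, -1, 3/4, -3/5, 1/2, -3/7, 3/8, …
g: a_k = 0, 6, -9, 18, -81/2, 486/5, -243, 4374/7, -6561/4, …
f·g: L₀ = L_f ⊗_s L_g, ord ≤ 2·2.
h=∫₀ˣh₀: take L = L₀·Dx.
L = (30 + 72·x + 54·x^2)·Dx^2 + (76 + 354·x + 540·x^2 + 270·x^3)·Dx^3 + (29 + 200·x + 486·x^2 + 504·x^3 + 189·x^4)·Dx^4 + (2 + 19·x + 68·x^2 + 114·x^3 + 90·x^4 + 27·x^5)·Dx^5  (order 5).
h: a_k = 0, 0, 0, -6, 9, -147/10, 27, -3807/70, 2343/20, …
ICs: h(0) = 0, h′(0) = 0, h′′(0) = 0, h′′′(0) = -36, h′′′′(0) = 216.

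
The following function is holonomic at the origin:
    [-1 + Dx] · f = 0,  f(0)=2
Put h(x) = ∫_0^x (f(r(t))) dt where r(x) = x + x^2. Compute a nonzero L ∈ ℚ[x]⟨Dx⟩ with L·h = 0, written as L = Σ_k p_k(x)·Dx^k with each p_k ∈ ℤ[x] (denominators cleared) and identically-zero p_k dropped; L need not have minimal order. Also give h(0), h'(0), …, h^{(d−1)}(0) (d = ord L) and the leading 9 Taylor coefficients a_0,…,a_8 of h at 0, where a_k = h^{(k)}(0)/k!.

f: a_k = 2, 2, 1, 1/3, 1/12, 1/60, 1/360, 1/2520, 1/20160, …
h₀=f(r): pull back L_f along r ⇒ L₀.
∫: right-multiply L₀ by Dx.
L = (-1 - 2·x)·Dx + Dx^2  (order 2).
h: a_k = 0, 2, 1, 1, 7/12, 5/12, 9/40, 331/2520, 1303/20160, …
ICs: h(0) = 0, h′(0) = 2.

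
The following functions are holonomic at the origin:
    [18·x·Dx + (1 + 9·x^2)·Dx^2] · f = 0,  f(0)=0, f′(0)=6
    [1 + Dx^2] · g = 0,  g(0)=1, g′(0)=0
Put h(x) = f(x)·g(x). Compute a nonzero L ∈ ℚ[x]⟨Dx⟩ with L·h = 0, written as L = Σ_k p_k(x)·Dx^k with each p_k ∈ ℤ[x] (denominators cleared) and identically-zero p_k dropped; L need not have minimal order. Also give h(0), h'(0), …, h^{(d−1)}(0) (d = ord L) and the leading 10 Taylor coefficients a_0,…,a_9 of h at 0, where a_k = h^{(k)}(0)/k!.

L = (370 + 9594·x^2 + 4131·x^4 + 2916·x^6 + 6561·x^8) + (684·x + 6804·x^3 + 8748·x^5 + 26244·x^7)·Dx + (380 + 9792·x^2 + 5346·x^4 + 5832·x^6 + 13122·x^8)·Dx^2 + (684·x + 6804·x^3 + 8748·x^5 + 26244·x^7)·Dx^3 + (10 + 198·x^2 + 1215·x^4 + 2916·x^6 + 6561·x^8)·Dx^4  (order 4).
h: a_k = 0, 6, 0, -21, 0, 2129/20, 0, -566341/840, 0, 6304037/1344, …
ICs: h(0) = 0, h′(0) = 6, h′′(0) = 0, h′′′(0) = -126.

f: a_k = 0, 6, 0, -18, 0, 486/5, 0, -4374/7, 0, 4374, …
g: a_k = 1, 0, -1/2, 0, 1/24, 0, -1/720, 0, 1/40320, 0, …
Product ⇒ symmetric product L₀, ord ≤ 4.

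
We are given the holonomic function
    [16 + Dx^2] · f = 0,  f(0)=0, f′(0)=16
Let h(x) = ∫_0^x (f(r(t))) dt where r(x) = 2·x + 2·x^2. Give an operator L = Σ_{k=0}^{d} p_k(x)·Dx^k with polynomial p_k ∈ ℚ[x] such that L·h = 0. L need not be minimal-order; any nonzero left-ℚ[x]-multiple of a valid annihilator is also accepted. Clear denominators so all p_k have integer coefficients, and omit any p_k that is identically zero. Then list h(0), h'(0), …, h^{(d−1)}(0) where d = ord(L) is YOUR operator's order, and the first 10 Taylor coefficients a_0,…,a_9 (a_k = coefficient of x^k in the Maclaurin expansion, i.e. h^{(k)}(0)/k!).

L = (64 + 384·x + 768·x^2 + 512·x^3)·Dx - 2·Dx^2 + (1 + 2·x)·Dx^3  (order 3).
h: a_k = 0, 0, 16, 32/3, -256/3, -1024/5, 512/45, 5120/7, 364544/315, -32768/405, …
ICs: h(0) = 0, h′(0) = 0, h′′(0) = 32.

f: a_k = 0, 16, 0, -128/3, 0, 512/15, 0, -4096/315, 0, 8192/2835, …
f∘r: x↦r, Dx↦Dx/r' in L_f ⇒ L₀.
Integrate: L := L₀·Dx.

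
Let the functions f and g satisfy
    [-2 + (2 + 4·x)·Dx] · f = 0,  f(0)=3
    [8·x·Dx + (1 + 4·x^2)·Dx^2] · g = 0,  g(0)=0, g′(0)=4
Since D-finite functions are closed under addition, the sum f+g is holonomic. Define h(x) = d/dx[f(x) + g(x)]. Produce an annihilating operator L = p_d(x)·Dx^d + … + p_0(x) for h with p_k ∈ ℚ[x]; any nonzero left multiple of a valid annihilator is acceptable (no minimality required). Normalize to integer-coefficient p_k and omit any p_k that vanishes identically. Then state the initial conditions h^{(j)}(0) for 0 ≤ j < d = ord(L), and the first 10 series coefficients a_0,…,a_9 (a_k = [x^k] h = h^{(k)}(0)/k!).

f: a_k = 3, 3, -3/2, 3/2, -15/8, 21/8, -63/16, 99/16, -1287/128, 2145/128, …
g: a_k = 0, 4, 0, -16/3, 0, 64/5, 0, -256/7, 0, 1024/9, …
L₀ := lclm(L_f,L_g); ord L₀ ≤ 1+2.
Differentiate: ansatz ord ≤ ord L₀ ⇒ L.
L = (-8 - 40·x + 96·x^2 + 96·x^3) + (-11 - 32·x + 40·x^2 + 384·x^3 + 336·x^4)·Dx + (-1 + 6·x + 24·x^2 + 48·x^3 + 112·x^4 + 96·x^5)·Dx^2  (order 2).
h: a_k = 7, -3, -23/2, -15/2, 617/8, -189/8, -3403/16, -1287/16, 150377/128, -36465/128, …
ICs: h(0) = 7, h′(0) = -3.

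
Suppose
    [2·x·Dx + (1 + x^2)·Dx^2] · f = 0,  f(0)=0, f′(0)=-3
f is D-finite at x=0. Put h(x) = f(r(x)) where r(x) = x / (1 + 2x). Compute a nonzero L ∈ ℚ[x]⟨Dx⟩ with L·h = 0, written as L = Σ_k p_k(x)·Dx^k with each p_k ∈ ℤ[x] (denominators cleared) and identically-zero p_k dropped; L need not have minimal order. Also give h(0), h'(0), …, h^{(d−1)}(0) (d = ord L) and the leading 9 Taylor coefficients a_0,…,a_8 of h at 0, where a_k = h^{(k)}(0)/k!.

f: a_k = 0, -3, 0, 1, 0, -3/5, 0, 3/7, 0, …
L₀ from L_f via x↦r, Dx↦r'^{-1}Dx.
L = (4 + 10·x)·Dx + (1 + 4·x + 5·x^2)·Dx^2  (order 2).
h: a_k = 0, -3, 6, -11, 18, -123/5, 22, 87/7, -126, …
ICs: h(0) = 0, h′(0) = -3.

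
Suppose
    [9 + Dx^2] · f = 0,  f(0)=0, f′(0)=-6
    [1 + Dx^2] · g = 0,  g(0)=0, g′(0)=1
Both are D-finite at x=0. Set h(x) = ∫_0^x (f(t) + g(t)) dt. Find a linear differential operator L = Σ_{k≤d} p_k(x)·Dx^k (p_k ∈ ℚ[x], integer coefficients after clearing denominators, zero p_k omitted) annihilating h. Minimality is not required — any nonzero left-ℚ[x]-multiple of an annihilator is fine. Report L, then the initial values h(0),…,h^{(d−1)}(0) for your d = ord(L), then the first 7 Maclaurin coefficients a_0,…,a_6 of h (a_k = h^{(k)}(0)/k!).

f: a_k = 0, -6, 0, 9, 0, -81/20, 0, …
g: a_k = 0, 1, 0, -1/6, 0, 1/120, 0, …
h₀=f+g: left-lcm gives L₀, ord ≤ 4.
∫: right-multiply L₀ by Dx.
L = 9·Dx + 10·Dx^3 + Dx^5  (order 5).
h: a_k = 0, 0, -5/2, 0, 53/24, 0, -97/144, …
ICs: h(0) = 0, h′(0) = 0, h′′(0) = -5, h′′′(0) = 0, h′′′′(0) = 53.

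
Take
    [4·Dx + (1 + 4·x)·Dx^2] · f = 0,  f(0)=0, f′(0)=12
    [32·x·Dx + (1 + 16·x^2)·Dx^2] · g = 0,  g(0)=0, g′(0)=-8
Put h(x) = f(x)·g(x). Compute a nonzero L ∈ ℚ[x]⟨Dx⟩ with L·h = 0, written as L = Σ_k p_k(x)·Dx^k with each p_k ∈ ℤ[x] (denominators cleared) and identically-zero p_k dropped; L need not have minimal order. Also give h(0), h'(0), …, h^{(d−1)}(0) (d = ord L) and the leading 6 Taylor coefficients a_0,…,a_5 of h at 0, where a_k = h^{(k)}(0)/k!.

f: a_k = 0, 12, -24, 64, -192, 3072/5, …
g: a_k = 0, -8, 0, 128/3, 0, -2048/5, …
h₀=f·g: eliminate ⇒ L₀, order ≤ 2·2.
L = (1536 + 11264·x + 81920·x^2 + 638976·x^3 + 1966080·x^4 + 3407872·x^5 + 4194304·x^7)·Dx + (288 + 7936·x + 78848·x^2 + 495616·x^3 + 2228224·x^4 + 6094848·x^5 + 9175040·x^6 + 3145728·x^7 + 14680064·x^8)·Dx^2 + (48 + 1024·x + 12288·x^2 + 79872·x^3 + 368640·x^4 + 1277952·x^5 + 3145728·x^6 + 4718592·x^7 + 3145728·x^8 + 8388608·x^9)·Dx^3 + (5 + 72·x + 592·x^2 + 3584·x^3 + 16896·x^4 + 61440·x^5 + 172032·x^6 + 393216·x^7 + 589824·x^8 + 524288·x^9 + 1048576·x^10)·Dx^4  (order 4).
h: a_k = 0, 0, -96, 192, 0, 512, …
ICs: h(0) = 0, h′(0) = 0, h′′(0) = -192, h′′′(0) = 1152.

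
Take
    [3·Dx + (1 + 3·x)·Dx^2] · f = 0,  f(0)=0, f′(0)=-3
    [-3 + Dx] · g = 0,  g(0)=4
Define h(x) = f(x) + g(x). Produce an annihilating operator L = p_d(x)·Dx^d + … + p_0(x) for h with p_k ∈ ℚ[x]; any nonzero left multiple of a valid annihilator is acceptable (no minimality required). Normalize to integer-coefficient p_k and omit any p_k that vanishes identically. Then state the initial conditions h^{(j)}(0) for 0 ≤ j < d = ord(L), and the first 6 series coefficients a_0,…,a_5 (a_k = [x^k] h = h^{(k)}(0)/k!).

L = (-27 - 27·x)·Dx + (3 - 18·x - 27·x^2)·Dx^2 + (2 + 9·x + 9·x^2)·Dx^3  (order 3).
h: a_k = 4, 9, 45/2, 9, 135/4, -81/2, …
ICs: h(0) = 4, h′(0) = 9, h′′(0) = 45.

f: a_k = 0, -3, 9/2, -9, 81/4, -243/5, …
g: a_k = 4, 12, 18, 18, 27/2, 81/10, …
L₀ := lclm(L_f,L_g); ord L₀ ≤ 2+1.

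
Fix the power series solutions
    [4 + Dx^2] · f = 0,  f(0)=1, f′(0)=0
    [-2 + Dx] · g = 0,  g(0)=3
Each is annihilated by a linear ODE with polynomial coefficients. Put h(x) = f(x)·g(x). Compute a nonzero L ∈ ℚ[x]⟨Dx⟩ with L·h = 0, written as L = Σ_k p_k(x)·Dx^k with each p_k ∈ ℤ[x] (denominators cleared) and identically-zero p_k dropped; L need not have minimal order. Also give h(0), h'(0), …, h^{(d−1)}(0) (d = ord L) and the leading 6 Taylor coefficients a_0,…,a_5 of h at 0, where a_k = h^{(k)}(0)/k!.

f: a_k = 1, 0, -2, 0, 2/3, 0, …
g: a_k = 3, 6, 6, 4, 2, 4/5, …
f·g: L₀ = L_f ⊗_s L_g, ord ≤ 2·1.
L = 8 - 4·Dx + Dx^2  (order 2).
h: a_k = 3, 6, 0, -8, -8, -16/5, …
ICs: h(0) = 3, h′(0) = 6.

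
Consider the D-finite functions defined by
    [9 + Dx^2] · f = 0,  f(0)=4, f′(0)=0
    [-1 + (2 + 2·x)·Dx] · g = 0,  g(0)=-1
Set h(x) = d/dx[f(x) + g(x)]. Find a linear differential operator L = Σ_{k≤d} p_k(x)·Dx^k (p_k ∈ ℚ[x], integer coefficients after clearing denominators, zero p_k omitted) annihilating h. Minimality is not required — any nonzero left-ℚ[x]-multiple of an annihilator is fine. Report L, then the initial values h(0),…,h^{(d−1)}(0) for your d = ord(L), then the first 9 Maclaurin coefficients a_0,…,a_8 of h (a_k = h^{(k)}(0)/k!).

f: a_k = 4, 0, -18, 0, 27/2, 0, -81/20, 0, 729/1120, …
g: a_k = -1, -1/2, 1/8, -1/16, 5/128, -7/256, 21/1024, -33/2048, 429/32768, …
Weyl lclm of L_f,L_g ⇒ L₀ (ord ≤ 3).
Derive L from L₀ (diff closure).
L = (-153 - 216·x - 108·x^2) + (-234 - 666·x - 648·x^2 - 216·x^3)·Dx + (-17 - 24·x - 12·x^2)·Dx^2 + (-26 - 74·x - 72·x^2 - 24·x^3)·Dx^3  (order 3).
h: a_k = -1/2, -143/4, -3/16, 1733/32, -35/256, -61893/2560, -231/2048, 761511/143360, -6435/65536, …
ICs: h(0) = -1/2, h′(0) = -143/4, h′′(0) = -3/8.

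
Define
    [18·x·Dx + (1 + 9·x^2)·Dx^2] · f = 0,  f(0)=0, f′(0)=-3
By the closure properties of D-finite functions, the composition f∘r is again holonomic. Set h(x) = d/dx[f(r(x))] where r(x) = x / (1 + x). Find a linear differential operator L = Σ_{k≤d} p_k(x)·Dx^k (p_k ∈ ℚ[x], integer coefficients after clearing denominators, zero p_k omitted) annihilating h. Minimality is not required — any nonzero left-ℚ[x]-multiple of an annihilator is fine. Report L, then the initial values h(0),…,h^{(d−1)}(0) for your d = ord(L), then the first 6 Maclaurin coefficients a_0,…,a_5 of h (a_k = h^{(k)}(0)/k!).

f: a_k = 0, -3, 0, 9, 0, -243/5, …
Change of var in L_f (x↦r) gives L₀.
Derive L from L₀ (diff closure).
L = (2 + 20·x) + (1 + 2·x + 10·x^2)·Dx  (order 1).
h: a_k = -3, 6, 18, -96, 12, 936, …
ICs: h(0) = -3.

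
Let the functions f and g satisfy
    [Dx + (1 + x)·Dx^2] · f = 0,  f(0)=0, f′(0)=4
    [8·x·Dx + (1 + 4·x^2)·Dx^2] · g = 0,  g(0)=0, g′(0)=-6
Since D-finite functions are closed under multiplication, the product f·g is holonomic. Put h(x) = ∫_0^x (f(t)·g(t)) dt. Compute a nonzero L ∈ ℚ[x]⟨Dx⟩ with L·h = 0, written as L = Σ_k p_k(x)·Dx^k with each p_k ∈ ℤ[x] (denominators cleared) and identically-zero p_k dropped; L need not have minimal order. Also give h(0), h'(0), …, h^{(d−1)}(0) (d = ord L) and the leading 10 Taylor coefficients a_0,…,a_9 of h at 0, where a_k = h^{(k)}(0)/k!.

f: a_k = 0, 4, -2, 4/3, -1, 4/5, -2/3, 4/7, -1/2, 4/9, …
g: a_k = 0, -6, 0, 8, 0, -96/5, 0, 384/7, 0, -512/3, …
h₀=f·g: eliminate ⇒ L₀, order ≤ 2·2.
∫: right-multiply L₀ by Dx.
L = (288 + 560·x + 3584·x^2 + 8640·x^3 + 7680·x^4 + 3328·x^5 + 1024·x^7)·Dx^2 + (258 + 1840·x + 6992·x^2 + 19264·x^3 + 29440·x^4 + 23808·x^5 + 8960·x^6 + 3072·x^7 + 3584·x^8)·Dx^3 + (36 + 628·x + 2496·x^2 + 6192·x^3 + 12288·x^4 + 15936·x^5 + 12288·x^6 + 5376·x^7 + 3072·x^8 + 2048·x^9)·Dx^4 + (17 + 66·x + 241·x^2 + 608·x^3 + 1152·x^4 + 1728·x^5 + 2016·x^6 + 1536·x^7 + 768·x^8 + 512·x^9 + 256·x^10)·Dx^5  (order 5).
h: a_k = 0, 0, 0, -8, 3, 24/5, -5/3, -152/15, 43/10, 328/15, …
ICs: h(0) = 0, h′(0) = 0, h′′(0) = 0, h′′′(0) = -48, h′′′′(0) = 72.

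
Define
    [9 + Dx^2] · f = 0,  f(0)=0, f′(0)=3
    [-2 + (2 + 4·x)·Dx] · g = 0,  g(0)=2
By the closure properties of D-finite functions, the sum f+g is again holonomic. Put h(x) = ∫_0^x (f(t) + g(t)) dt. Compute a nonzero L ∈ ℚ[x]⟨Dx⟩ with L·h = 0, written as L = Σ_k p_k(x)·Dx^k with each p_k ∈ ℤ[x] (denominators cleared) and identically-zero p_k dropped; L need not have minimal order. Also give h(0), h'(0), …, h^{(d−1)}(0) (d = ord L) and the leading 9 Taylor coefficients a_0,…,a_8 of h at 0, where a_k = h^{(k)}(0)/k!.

f: a_k = 0, 3, 0, -9/2, 0, 81/40, 0, -243/560, 0, …
g: a_k = 2, 2, -1, 1, -5/4, 7/4, -21/8, 33/8, -429/64, …
Sum ⇒ L₀ = lclm(L_f,L_g) in ℚ(x)⟨Dx⟩.
Integrate: L := L₀·Dx.
L = (-54 - 162·x - 162·x^2)·Dx + (36 + 234·x + 486·x^2 + 324·x^3)·Dx^2 + (-6 - 18·x - 18·x^2)·Dx^3 + (4 + 26·x + 54·x^2 + 36·x^3)·Dx^4  (order 4).
h: a_k = 0, 2, 5/2, -1/3, -7/8, -1/4, 151/240, -3/8, 2067/4480, …
ICs: h(0) = 0, h′(0) = 2, h′′(0) = 5, h′′′(0) = -2.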